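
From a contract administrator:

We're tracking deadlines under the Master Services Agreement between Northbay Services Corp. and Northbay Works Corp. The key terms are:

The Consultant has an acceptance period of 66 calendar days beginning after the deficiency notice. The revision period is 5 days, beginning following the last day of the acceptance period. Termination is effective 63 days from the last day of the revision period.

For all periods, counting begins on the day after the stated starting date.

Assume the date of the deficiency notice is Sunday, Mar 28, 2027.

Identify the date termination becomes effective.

The last day of the acceptance period: 66 calendar days after Mar 28, 2027 is Jun 2, 2027.
The last day of the revision period: 5 calendar days after Jun 2, 2027 is Jun 7, 2027.
Adding 63 calendar days to Jun 7, 2027 gives Aug 9, 2027, which is the date termination becomes effective.

Aug 9, 2027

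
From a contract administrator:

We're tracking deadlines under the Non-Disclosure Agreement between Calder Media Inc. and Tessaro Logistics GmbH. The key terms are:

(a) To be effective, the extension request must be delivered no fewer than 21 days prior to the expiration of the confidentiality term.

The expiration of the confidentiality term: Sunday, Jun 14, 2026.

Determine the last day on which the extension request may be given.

May 24, 2026

Counting back 21 calendar days from Jun 14, 2026 gives May 24, 2026.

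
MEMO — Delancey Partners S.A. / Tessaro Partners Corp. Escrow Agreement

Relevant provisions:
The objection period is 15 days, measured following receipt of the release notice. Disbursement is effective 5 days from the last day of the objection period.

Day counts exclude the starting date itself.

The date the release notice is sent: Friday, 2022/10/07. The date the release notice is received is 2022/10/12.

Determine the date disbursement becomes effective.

2022/11/01

The last day of the objection period: 2022/10/12 + 15 days = 2022/10/27.
Adding 5 calendar days to 2022/10/27 gives 2022/11/01, which is the date disbursement becomes effective.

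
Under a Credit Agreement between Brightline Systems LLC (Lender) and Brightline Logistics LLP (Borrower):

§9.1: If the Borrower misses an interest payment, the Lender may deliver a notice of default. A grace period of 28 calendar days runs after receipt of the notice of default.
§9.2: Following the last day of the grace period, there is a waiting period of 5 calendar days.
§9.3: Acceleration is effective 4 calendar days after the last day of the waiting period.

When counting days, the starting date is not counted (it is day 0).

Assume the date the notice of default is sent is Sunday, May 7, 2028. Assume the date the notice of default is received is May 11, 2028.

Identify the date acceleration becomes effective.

Adding 28 calendar days to May 11, 2028 gives June 8, 2028, which is the last day of the grace period.
The last day of the waiting period: 5 calendar days after June 8, 2028 is June 13, 2028.
The date acceleration becomes effective: June 13, 2028 + 4 days = June 17, 2028.

June 17, 2028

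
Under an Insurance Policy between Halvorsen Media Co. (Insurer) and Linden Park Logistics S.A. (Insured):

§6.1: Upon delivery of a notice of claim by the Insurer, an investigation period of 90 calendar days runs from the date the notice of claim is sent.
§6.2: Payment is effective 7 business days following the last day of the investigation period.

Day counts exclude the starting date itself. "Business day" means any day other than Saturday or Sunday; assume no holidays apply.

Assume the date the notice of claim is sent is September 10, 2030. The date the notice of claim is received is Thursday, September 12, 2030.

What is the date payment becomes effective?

December 18, 2030

The last day of the investigation period: September 10, 2030 + 90 days = December 9, 2030.
The date payment becomes effective: 7 business days after Monday, December 9, 2030, skipping weekends — Dec 10, Dec 11, Dec 12, Dec 13, Dec 16, Dec 17, Dec 18 — lands on Wednesday, December 18, 2030.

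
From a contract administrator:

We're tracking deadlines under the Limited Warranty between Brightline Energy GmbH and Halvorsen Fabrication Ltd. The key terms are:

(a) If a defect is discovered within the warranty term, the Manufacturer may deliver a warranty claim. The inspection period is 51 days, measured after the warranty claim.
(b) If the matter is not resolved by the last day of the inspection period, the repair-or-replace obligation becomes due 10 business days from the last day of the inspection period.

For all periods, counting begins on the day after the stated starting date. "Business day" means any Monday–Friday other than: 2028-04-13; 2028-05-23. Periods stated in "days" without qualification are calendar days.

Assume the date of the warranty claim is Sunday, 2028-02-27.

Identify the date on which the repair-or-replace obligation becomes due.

The last day of the inspection period: 51 calendar days after 2028-02-27 is 2028-04-18.
The date on which the repair-or-replace obligation becomes due: counting 10 business days from Tuesday, 2028-04-18 (Apr 19, Apr 20, Apr 21, Apr 24, Apr 25, Apr 26, Apr 27, Apr 28, May 1, May 2, skipping weekends) reaches Tuesday, 2028-05-02.

2028-05-02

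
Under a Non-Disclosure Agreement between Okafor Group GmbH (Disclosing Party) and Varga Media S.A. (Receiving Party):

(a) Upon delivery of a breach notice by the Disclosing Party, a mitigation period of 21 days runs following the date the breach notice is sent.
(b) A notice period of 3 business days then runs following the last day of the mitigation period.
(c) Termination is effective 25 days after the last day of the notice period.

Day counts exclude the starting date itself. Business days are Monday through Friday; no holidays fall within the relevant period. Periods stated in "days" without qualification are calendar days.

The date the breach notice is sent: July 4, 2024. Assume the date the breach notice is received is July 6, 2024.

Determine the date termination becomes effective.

August 24, 2024

The last day of the mitigation period: 21 calendar days after July 4, 2024 is July 25, 2024.
The last day of the notice period: 3 business days after Thursday, July 25, 2024, skipping weekends — Jul 26, Jul 29, Jul 30 — lands on Tuesday, July 30, 2024.
The date termination becomes effective: 25 calendar days after July 30, 2024 is August 24, 2024.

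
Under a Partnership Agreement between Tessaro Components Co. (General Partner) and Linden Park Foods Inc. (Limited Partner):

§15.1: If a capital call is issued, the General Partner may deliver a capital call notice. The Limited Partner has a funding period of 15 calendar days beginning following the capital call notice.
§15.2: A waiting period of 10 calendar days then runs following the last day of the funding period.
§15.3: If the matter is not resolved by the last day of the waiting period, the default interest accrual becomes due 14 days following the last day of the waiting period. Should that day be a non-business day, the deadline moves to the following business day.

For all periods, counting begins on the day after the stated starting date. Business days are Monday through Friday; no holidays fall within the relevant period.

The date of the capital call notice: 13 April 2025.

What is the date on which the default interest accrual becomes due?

The last day of the funding period: 13 April 2025 + 15 days = 28 April 2025.
The last day of the waiting period: 10 calendar days after 28 April 2025 is 8 May 2025.
The date on which the default interest accrual becomes due: 14 calendar days after 8 May 2025 is 22 May 2025. 22 May 2025 is a Thursday, so no roll-forward applies.

22 May 2025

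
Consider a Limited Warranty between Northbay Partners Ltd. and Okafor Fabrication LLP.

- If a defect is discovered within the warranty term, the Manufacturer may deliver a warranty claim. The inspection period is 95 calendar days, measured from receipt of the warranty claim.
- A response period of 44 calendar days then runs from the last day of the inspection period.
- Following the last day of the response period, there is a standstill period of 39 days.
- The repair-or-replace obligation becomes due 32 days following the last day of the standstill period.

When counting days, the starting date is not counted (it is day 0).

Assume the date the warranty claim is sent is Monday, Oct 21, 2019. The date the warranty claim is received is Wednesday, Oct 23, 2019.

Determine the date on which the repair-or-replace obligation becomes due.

May 20, 2020

The last day of the inspection period: Oct 23, 2019 + 95 days = Jan 26, 2020.
Adding 44 calendar days to Jan 26, 2020 gives Mar 10, 2020, which is the last day of the response period.
The last day of the standstill period: 39 calendar days after Mar 10, 2020 is Apr 18, 2020.
The date on which the repair-or-replace obligation becomes due: 32 calendar days after Apr 18, 2020 is May 20, 2020.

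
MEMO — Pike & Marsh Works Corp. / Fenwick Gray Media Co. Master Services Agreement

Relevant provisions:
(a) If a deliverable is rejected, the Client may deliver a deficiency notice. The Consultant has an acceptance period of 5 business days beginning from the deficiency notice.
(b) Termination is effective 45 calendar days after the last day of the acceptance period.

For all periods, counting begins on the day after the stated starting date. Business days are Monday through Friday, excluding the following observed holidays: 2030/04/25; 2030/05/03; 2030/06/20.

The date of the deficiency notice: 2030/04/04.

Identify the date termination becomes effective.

2030/05/26

From Thursday, 2030/04/04, 5 business days (Apr 5, Apr 8, Apr 9, Apr 10, Apr 11, skipping weekends) brings us to Thursday, 2030/04/11, which is the last day of the acceptance period.
The date termination becomes effective: 2030/04/11 + 45 days = 2030/05/26.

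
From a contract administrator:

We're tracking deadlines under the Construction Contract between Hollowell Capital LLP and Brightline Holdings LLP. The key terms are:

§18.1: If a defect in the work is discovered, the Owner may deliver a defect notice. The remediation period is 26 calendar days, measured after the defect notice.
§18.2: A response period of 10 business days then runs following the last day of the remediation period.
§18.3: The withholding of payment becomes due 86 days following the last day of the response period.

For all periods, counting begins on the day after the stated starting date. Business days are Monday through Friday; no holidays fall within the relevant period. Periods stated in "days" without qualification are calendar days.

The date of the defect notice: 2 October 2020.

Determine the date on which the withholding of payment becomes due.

5 February 2021

Adding 26 calendar days to 2 October 2020 gives 28 October 2020, which is the last day of the remediation period.
The last day of the response period: counting 10 business days from Wednesday, 28 October 2020 (Oct 29, Oct 30, Nov 2, Nov 3, Nov 4, Nov 5, Nov 6, Nov 9, Nov 10, Nov 11, skipping weekends) reaches Wednesday, 11 November 2020.
The date on which the withholding of payment becomes due: 11 November 2020 + 86 days = 5 February 2021.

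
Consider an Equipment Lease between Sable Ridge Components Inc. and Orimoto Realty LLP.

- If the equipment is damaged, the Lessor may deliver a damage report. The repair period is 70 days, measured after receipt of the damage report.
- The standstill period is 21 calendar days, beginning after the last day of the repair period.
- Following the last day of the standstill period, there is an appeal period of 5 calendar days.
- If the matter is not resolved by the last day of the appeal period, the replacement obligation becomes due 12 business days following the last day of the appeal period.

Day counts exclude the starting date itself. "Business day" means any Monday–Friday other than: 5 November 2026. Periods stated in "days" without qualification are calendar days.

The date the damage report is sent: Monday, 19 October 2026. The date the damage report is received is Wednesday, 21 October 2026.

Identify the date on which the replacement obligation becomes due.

Adding 70 calendar days to 21 October 2026 gives 30 December 2026, which is the last day of the repair period.
Adding 21 calendar days to 30 December 2026 gives 20 January 2027, which is the last day of the standstill period.
Adding 5 calendar days to 20 January 2027 gives 25 January 2027, which is the last day of the appeal period.
From Monday, 25 January 2027, 12 business days (Jan 26, Jan 27, Jan 28, Jan 29, …, Feb 8, Feb 9, Feb 10, skipping weekends) brings us to Wednesday, 10 February 2027, which is the date on which the replacement obligation becomes due.

10 February 2027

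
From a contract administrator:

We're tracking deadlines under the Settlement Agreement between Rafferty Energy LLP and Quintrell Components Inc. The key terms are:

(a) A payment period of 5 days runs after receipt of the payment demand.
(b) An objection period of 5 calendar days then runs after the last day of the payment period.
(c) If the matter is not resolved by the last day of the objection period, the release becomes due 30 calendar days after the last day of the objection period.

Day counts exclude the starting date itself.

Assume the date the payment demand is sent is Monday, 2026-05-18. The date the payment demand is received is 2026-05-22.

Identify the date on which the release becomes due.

The last day of the payment period: 5 calendar days after 2026-05-22 is 2026-05-27.
The last day of the objection period: 2026-05-27 + 5 days = 2026-06-01.
The date on which the release becomes due: 2026-06-01 + 30 days = 2026-07-01.

2026-07-01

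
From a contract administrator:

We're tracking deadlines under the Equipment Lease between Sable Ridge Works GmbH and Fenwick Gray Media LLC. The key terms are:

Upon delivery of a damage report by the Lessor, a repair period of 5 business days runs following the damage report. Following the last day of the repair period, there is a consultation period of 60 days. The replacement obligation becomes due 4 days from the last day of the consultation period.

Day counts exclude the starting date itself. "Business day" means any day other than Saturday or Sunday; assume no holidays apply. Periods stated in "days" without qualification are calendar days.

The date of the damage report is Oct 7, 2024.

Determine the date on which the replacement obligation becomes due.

The last day of the repair period: 5 business days after Monday, Oct 7, 2024, skipping weekends — Oct 8, Oct 9, Oct 10, Oct 11, Oct 14 — lands on Monday, Oct 14, 2024.
The last day of the consultation period: 60 calendar days after Oct 14, 2024 is Dec 13, 2024.
The date on which the replacement obligation becomes due: 4 calendar days after Dec 13, 2024 is Dec 17, 2024.

Dec 17, 2024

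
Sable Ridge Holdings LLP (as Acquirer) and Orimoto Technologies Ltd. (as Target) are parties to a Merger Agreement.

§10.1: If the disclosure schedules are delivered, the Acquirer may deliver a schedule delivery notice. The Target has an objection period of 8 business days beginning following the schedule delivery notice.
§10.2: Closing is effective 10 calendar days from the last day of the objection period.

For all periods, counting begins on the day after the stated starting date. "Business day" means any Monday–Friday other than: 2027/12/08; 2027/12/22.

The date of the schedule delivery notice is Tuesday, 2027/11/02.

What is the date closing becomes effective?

The last day of the objection period: 8 business days after Tuesday, 2027/11/02, skipping weekends — Nov 3, Nov 4, Nov 5, Nov 8, Nov 9, Nov 10, Nov 11, Nov 12 — lands on Friday, 2027/11/12.
Adding 10 calendar days to 2027/11/12 gives 2027/11/22, which is the date closing becomes effective.

2027/11/22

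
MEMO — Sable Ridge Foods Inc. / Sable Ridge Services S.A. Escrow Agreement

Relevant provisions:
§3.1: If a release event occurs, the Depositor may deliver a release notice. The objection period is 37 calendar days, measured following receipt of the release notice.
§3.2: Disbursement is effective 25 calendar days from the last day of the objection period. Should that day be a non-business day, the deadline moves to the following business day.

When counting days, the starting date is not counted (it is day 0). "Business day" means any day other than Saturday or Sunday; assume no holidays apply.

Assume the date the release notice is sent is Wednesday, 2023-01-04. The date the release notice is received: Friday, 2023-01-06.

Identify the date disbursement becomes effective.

2023-03-09

Adding 37 calendar days to 2023-01-06 gives 2023-02-12, which is the last day of the objection period.
Adding 25 calendar days to 2023-02-12 gives 2023-03-09, which is the date disbursement becomes effective. 2023-03-09 is a Thursday, so no roll-forward applies.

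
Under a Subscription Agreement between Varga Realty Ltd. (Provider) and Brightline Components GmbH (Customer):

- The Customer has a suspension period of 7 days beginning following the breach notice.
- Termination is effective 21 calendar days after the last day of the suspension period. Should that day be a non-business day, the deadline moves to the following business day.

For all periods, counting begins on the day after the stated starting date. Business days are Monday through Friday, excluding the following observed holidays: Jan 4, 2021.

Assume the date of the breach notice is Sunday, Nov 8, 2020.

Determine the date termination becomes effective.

Dec 7, 2020

The last day of the suspension period: 7 calendar days after Nov 8, 2020 is Nov 15, 2020.
The date termination becomes effective: Nov 15, 2020 + 21 days = Dec 6, 2020. That falls on a Sunday, so it rolls to the next business day, Monday, Dec 7, 2020.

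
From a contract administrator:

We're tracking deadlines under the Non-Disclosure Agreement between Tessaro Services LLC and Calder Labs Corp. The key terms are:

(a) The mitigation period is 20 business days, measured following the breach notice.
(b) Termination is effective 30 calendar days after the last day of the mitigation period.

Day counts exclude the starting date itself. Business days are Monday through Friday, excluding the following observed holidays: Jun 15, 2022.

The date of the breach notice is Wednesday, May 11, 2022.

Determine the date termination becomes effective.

The last day of the mitigation period: 20 business days after Wednesday, May 11, 2022, skipping weekends — May 12, May 13, May 16, May 17, …, Jun 6, Jun 7, Jun 8 — lands on Wednesday, Jun 8, 2022.
Adding 30 calendar days to Jun 8, 2022 gives Jul 8, 2022, which is the date termination becomes effective.

Jul 8, 2022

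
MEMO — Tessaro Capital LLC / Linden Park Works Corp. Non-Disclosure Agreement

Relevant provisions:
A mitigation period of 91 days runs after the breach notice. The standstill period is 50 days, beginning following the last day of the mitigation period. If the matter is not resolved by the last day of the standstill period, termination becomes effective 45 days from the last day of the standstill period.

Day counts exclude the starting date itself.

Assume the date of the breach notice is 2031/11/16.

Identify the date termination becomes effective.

The last day of the mitigation period: 91 calendar days after 2031/11/16 is 2032/02/15.
The last day of the standstill period: 2032/02/15 + 50 days = 2032/04/05.
The date termination becomes effective: 45 calendar days after 2032/04/05 is 2032/05/20.

2032/05/20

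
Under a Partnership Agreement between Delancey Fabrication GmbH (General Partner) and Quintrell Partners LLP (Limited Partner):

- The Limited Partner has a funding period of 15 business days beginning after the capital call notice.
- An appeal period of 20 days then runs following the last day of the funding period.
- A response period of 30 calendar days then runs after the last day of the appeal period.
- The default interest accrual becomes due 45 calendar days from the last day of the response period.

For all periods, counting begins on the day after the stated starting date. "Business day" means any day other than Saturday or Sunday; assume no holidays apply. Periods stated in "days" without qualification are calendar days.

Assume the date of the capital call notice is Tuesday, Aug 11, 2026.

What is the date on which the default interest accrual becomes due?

From Tuesday, Aug 11, 2026, 15 business days (Aug 12, Aug 13, Aug 14, Aug 17, …, Aug 28, Aug 31, Sep 1, skipping weekends) brings us to Tuesday, Sep 1, 2026, which is the last day of the funding period.
The last day of the appeal period: Sep 1, 2026 + 20 days = Sep 21, 2026.
Adding 30 calendar days to Sep 21, 2026 gives Oct 21, 2026, which is the last day of the response period.
The date on which the default interest accrual becomes due: Oct 21, 2026 + 45 days = Dec 5, 2026.

Dec 5, 2026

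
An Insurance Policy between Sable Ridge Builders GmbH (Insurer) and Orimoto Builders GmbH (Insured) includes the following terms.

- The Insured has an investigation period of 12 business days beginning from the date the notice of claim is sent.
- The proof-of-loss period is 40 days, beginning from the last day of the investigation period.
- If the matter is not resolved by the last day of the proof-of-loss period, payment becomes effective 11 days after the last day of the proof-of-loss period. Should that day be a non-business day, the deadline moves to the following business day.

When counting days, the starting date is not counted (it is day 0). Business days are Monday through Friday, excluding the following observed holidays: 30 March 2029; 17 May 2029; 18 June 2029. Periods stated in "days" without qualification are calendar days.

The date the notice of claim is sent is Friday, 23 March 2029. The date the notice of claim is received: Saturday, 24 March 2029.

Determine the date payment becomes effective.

1 June 2029

From Friday, 23 March 2029, 12 business days (Mar 26, Mar 27, Mar 28, Mar 29, …, Apr 9, Apr 10, Apr 11, skipping weekends and the listed holiday on Mar 30) brings us to Wednesday, 11 April 2029, which is the last day of the investigation period.
The last day of the proof-of-loss period: 40 calendar days after 11 April 2029 is 21 May 2029.
Adding 11 calendar days to 21 May 2029 gives 1 June 2029, which is the date payment becomes effective. 1 June 2029 is a Friday and is not a listed holiday, so no roll-forward applies.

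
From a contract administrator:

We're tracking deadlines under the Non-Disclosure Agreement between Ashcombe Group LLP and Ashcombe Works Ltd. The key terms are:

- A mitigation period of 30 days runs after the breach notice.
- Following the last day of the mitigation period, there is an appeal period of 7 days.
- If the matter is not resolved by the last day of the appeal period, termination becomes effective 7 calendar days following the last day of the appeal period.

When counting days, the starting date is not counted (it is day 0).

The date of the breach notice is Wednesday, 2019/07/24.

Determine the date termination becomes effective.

2019/09/06

The last day of the mitigation period: 30 calendar days after 2019/07/24 is 2019/08/23.
The last day of the appeal period: 7 calendar days after 2019/08/23 is 2019/08/30.
The date termination becomes effective: 2019/08/30 + 7 days = 2019/09/06.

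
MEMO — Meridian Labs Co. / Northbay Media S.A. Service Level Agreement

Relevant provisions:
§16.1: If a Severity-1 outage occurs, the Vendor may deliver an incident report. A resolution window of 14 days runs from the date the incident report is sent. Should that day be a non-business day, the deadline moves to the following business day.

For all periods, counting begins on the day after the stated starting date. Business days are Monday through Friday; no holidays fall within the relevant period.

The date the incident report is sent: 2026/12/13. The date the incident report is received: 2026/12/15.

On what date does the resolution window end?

2026/12/28

Adding 14 calendar days to 2026/12/13 gives 2026/12/27, which is the last day of the resolution window. That falls on a Sunday, so it rolls to the next business day, Monday, 2026/12/28.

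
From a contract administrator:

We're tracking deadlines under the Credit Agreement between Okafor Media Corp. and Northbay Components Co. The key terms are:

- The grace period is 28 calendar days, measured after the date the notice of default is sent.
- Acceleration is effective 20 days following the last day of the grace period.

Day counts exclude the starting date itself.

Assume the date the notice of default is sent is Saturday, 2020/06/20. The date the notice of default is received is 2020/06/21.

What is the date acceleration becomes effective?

The last day of the grace period: 2020/06/20 + 28 days = 2020/07/18.
The date acceleration becomes effective: 20 calendar days after 2020/07/18 is 2020/08/07.

2020/08/07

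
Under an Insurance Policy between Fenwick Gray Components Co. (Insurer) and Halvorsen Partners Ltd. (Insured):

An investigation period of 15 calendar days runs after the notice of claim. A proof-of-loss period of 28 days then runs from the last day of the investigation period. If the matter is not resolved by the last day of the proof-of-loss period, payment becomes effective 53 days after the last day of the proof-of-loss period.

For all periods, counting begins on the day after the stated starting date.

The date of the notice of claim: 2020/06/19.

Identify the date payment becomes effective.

Adding 15 calendar days to 2020/06/19 gives 2020/07/04, which is the last day of the investigation period.
The last day of the proof-of-loss period: 2020/07/04 + 28 days = 2020/08/01.
The date payment becomes effective: 53 calendar days after 2020/08/01 is 2020/09/23.

2020/09/23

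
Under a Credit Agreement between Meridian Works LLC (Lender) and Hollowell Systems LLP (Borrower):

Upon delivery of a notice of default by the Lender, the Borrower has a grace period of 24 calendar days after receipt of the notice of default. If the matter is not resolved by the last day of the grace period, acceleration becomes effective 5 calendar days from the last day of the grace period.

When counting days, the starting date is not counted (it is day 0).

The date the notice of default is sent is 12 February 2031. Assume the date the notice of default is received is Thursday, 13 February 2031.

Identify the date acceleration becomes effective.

The last day of the grace period: 24 calendar days after 13 February 2031 is 9 March 2031.
The date acceleration becomes effective: 9 March 2031 + 5 days = 14 March 2031.

14 March 2031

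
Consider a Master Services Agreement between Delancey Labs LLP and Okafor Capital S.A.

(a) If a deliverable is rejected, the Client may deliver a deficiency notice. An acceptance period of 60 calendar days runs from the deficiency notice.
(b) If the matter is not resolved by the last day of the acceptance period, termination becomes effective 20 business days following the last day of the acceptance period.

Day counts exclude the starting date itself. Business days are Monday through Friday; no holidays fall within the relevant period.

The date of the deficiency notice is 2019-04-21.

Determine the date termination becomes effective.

2019-07-18

Adding 60 calendar days to 2019-04-21 gives 2019-06-20, which is the last day of the acceptance period.
The date termination becomes effective: counting 20 business days from Thursday, 2019-06-20 (Jun 21, Jun 24, Jun 25, Jun 26, …, Jul 16, Jul 17, Jul 18, skipping weekends) reaches Thursday, 2019-07-18.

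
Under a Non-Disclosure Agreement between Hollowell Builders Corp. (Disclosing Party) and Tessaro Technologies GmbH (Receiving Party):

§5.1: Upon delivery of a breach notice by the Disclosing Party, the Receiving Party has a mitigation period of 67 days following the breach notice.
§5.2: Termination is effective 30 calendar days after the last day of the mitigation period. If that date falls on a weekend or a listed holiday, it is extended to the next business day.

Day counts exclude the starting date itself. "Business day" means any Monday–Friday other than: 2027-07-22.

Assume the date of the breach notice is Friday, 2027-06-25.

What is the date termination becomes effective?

The last day of the mitigation period: 2027-06-25 + 67 days = 2027-08-31.
Adding 30 calendar days to 2027-08-31 gives 2027-09-30, which is the date termination becomes effective. 2027-09-30 is a Thursday and is not a listed holiday, so no roll-forward applies.

2027-09-30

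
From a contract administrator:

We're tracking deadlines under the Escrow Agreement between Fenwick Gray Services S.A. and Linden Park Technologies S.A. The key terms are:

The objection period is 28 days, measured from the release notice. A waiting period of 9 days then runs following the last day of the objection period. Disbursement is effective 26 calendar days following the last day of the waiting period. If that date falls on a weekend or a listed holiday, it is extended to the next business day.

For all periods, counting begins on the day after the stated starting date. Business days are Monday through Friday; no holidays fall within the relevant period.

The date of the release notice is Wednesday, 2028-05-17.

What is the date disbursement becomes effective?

The last day of the objection period: 2028-05-17 + 28 days = 2028-06-14.
Adding 9 calendar days to 2028-06-14 gives 2028-06-23, which is the last day of the waiting period.
The date disbursement becomes effective: 2028-06-23 + 26 days = 2028-07-19. 2028-07-19 is a Wednesday, so no roll-forward applies.

2028-07-19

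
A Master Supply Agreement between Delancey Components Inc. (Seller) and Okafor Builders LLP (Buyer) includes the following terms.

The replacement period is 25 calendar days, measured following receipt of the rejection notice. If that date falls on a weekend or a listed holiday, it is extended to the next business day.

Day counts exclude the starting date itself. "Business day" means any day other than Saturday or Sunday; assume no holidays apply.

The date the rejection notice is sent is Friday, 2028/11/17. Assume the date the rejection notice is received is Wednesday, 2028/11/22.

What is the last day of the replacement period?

2028/12/18

The last day of the replacement period: 2028/11/22 + 25 days = 2028/12/17. That falls on a Sunday, so it rolls to the next business day, Monday, 2028/12/18.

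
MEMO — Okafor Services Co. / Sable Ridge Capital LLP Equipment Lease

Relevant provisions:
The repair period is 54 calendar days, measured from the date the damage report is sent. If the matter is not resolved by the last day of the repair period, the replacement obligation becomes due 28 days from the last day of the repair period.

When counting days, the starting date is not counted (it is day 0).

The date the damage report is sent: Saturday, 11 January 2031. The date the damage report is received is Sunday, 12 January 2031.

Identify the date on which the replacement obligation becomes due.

The last day of the repair period: 11 January 2031 + 54 days = 6 March 2031.
The date on which the replacement obligation becomes due: 6 March 2031 + 28 days = 3 April 2031.

3 April 2031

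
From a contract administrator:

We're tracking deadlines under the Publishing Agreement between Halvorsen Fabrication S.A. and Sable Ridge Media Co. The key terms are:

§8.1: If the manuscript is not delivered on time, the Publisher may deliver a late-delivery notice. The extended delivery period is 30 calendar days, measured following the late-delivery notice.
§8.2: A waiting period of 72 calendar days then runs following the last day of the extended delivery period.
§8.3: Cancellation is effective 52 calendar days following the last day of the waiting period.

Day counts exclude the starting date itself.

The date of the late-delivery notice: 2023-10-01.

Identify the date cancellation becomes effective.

Adding 30 calendar days to 2023-10-01 gives 2023-10-31, which is the last day of the extended delivery period.
Adding 72 calendar days to 2023-10-31 gives 2024-01-11, which is the last day of the waiting period.
Adding 52 calendar days to 2024-01-11 gives 2024-03-03, which is the date cancellation becomes effective.

2024-03-03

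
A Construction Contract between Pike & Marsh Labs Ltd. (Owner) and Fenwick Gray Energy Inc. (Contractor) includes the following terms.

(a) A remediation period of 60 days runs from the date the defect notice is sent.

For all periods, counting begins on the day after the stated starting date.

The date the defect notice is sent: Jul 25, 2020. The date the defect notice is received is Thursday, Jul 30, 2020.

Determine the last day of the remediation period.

Sep 23, 2020

The last day of the remediation period: 60 calendar days after Jul 25, 2020 is Sep 23, 2020.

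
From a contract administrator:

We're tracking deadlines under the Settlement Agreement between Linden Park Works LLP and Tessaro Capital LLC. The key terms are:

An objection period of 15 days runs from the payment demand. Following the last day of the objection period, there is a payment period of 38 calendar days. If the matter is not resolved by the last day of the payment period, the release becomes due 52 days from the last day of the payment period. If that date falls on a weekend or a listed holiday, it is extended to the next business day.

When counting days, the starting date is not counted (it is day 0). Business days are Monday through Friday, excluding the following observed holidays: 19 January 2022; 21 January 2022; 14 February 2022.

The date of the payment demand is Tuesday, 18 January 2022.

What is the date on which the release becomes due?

3 May 2022

The last day of the objection period: 15 calendar days after 18 January 2022 is 2 February 2022.
The last day of the payment period: 38 calendar days after 2 February 2022 is 12 March 2022.
The date on which the release becomes due: 52 calendar days after 12 March 2022 is 3 May 2022. 3 May 2022 is a Tuesday and is not a listed holiday, so no roll-forward applies.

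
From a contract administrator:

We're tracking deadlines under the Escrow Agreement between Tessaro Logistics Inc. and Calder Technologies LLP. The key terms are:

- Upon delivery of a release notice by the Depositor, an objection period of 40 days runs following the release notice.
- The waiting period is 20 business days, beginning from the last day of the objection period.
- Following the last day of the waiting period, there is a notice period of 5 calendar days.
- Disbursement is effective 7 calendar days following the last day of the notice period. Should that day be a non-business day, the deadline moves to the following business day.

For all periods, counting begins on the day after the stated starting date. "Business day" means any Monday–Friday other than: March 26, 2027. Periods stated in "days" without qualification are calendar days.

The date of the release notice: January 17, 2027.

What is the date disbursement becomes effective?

April 12, 2027

Adding 40 calendar days to January 17, 2027 gives February 26, 2027, which is the last day of the objection period.
The last day of the waiting period: counting 20 business days from Friday, February 26, 2027 (Mar 1, Mar 2, Mar 3, Mar 4, …, Mar 24, Mar 25, Mar 29, skipping weekends and the listed holiday on Mar 26) reaches Monday, March 29, 2027.
Adding 5 calendar days to March 29, 2027 gives April 3, 2027, which is the last day of the notice period.
The date disbursement becomes effective: 7 calendar days after April 3, 2027 is April 10, 2027. That falls on a Saturday, so it rolls to the next business day, Monday, April 12, 2027.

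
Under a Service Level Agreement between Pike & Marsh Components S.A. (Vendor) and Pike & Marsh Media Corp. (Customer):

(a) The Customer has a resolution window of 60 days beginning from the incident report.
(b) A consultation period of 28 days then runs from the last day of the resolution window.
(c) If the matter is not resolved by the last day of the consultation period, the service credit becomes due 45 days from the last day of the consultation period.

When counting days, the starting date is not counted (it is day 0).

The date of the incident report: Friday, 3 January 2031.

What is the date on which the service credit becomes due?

16 May 2031

Adding 60 calendar days to 3 January 2031 gives 4 March 2031, which is the last day of the resolution window.
The last day of the consultation period: 28 calendar days after 4 March 2031 is 1 April 2031.
The date on which the service credit becomes due: 45 calendar days after 1 April 2031 is 16 May 2031.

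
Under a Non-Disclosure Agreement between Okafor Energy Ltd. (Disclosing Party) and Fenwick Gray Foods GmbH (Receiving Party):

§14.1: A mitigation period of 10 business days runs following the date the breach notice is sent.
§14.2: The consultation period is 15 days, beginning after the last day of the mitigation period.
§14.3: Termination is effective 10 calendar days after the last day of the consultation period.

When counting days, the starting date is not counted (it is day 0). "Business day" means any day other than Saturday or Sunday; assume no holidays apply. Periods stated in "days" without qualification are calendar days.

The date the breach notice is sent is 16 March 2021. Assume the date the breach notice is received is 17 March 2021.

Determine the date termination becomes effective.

The last day of the mitigation period: counting 10 business days from Tuesday, 16 March 2021 (Mar 17, Mar 18, Mar 19, Mar 22, Mar 23, Mar 24, Mar 25, Mar 26, Mar 29, Mar 30, skipping weekends) reaches Tuesday, 30 March 2021.
The last day of the consultation period: 15 calendar days after 30 March 2021 is 14 April 2021.
The date termination becomes effective: 14 April 2021 + 10 days = 24 April 2021.

24 April 2021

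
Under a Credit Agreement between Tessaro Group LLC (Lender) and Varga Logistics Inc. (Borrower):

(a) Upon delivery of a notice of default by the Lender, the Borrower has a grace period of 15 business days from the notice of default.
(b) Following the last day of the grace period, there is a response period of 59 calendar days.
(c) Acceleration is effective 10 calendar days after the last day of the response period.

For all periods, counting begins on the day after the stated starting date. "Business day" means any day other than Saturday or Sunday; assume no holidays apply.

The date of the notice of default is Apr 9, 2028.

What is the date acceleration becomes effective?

The last day of the grace period: 15 business days after Sunday, Apr 9, 2028, skipping weekends — Apr 10, Apr 11, Apr 12, Apr 13, …, Apr 26, Apr 27, Apr 28 — lands on Friday, Apr 28, 2028.
Adding 59 calendar days to Apr 28, 2028 gives Jun 26, 2028, which is the last day of the response period.
The date acceleration becomes effective: Jun 26, 2028 + 10 days = Jul 6, 2028.

Jul 6, 2028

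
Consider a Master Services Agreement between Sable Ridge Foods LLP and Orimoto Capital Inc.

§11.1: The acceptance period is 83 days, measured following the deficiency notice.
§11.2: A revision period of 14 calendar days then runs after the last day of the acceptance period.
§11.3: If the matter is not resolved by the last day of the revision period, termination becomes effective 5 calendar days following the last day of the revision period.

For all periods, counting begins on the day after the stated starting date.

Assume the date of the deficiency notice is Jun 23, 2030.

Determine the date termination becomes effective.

Oct 3, 2030

The last day of the acceptance period: 83 calendar days after Jun 23, 2030 is Sep 14, 2030.
Adding 14 calendar days to Sep 14, 2030 gives Sep 28, 2030, which is the last day of the revision period.
The date termination becomes effective: Sep 28, 2030 + 5 days = Oct 3, 2030.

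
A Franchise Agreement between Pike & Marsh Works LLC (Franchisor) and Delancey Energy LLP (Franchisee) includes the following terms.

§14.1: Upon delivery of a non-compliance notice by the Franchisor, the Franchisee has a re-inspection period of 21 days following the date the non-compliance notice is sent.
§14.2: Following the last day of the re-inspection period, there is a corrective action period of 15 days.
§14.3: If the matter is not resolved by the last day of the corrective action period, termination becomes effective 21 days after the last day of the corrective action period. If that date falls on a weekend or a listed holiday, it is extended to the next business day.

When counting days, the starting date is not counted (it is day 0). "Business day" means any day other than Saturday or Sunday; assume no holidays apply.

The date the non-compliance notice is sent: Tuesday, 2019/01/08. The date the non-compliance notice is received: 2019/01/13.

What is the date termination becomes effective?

The last day of the re-inspection period: 2019/01/08 + 21 days = 2019/01/29.
Adding 15 calendar days to 2019/01/29 gives 2019/02/13, which is the last day of the corrective action period.
Adding 21 calendar days to 2019/02/13 gives 2019/03/06, which is the date termination becomes effective. 2019/03/06 is a Wednesday, so no roll-forward applies.

2019/03/06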